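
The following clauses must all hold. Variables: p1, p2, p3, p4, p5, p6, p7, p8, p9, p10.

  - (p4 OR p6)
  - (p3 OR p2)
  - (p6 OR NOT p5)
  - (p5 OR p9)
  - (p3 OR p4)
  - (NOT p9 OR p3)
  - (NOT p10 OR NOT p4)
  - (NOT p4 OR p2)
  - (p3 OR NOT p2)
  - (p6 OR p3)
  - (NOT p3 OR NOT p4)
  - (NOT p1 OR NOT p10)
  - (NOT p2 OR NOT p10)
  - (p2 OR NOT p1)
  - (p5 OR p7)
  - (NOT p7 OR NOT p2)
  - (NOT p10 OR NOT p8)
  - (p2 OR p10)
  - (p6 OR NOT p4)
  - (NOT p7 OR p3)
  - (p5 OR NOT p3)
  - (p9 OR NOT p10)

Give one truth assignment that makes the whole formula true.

p1=True, p2=True, p3=True, p4=False, p5=True, p6=True, p7=False, p8=True, p9=False, p10=False

Pure literal: p6 appears only positively; assign p6 = True.
Branch on p1: take p1 = True.
  then p10 is forced to False.
  then p2 is forced to True.
  then p3 is forced to True.
  then p4 is forced to False.
  then p7 is forced to False.
  then p5 is forced to True.
p8, p9 are now unconstrained; take p8 = True, p9 = False.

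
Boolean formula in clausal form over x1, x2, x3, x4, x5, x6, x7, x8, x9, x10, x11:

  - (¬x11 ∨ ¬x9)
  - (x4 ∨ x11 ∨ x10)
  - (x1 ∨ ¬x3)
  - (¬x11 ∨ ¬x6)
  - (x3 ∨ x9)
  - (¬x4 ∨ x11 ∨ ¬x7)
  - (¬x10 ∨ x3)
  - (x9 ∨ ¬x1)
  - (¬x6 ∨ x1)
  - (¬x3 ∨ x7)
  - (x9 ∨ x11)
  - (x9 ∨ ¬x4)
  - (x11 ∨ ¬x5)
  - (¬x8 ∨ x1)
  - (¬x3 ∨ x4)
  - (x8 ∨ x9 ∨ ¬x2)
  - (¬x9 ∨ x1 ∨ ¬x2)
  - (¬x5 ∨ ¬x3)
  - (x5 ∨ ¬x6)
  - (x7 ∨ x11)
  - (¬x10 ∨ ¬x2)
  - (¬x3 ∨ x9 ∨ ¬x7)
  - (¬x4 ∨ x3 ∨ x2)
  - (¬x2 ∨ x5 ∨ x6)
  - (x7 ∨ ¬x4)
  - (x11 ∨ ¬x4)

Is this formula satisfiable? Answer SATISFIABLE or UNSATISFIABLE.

UNSATISFIABLE

x3 = True:
  propagation gives x1=True, x9=True, x11=False, x7=True; an empty clause results — contradiction.
x3 = False:
  propagation gives x9=True, x11=False, x10=False, x4=True; an empty clause results — contradiction.
Every branch closes, so no satisfying assignment exists.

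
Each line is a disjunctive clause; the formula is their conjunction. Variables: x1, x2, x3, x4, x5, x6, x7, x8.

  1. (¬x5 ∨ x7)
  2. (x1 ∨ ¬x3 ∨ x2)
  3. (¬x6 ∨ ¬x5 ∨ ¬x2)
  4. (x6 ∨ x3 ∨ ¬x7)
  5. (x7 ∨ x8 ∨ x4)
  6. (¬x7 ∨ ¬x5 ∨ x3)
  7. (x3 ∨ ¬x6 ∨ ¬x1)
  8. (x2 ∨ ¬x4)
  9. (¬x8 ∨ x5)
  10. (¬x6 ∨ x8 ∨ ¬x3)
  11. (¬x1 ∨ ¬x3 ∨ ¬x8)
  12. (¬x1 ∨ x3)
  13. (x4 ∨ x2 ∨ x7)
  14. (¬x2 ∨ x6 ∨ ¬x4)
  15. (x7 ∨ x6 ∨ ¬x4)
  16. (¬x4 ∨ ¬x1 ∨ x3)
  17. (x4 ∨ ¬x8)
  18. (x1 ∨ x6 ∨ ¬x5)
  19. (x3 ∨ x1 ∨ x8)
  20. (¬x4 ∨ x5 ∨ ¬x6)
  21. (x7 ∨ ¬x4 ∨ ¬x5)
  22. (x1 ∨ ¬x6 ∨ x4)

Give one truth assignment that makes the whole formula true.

x1=0  x2=1  x3=1  x4=0  x5=0  x6=0  x7=1  x8=0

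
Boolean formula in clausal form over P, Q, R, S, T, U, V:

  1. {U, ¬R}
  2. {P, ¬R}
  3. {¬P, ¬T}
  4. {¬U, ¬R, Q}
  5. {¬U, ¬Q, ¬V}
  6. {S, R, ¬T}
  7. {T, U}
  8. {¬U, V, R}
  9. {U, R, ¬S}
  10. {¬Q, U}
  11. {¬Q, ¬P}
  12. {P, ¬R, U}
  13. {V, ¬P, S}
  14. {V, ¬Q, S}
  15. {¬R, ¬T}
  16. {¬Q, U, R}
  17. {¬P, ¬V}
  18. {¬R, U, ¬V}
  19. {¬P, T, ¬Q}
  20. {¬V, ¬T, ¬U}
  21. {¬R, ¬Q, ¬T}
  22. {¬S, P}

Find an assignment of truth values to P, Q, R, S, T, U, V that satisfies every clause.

P = F, Q = F, R = F, S = F, T = F, U = T, V = T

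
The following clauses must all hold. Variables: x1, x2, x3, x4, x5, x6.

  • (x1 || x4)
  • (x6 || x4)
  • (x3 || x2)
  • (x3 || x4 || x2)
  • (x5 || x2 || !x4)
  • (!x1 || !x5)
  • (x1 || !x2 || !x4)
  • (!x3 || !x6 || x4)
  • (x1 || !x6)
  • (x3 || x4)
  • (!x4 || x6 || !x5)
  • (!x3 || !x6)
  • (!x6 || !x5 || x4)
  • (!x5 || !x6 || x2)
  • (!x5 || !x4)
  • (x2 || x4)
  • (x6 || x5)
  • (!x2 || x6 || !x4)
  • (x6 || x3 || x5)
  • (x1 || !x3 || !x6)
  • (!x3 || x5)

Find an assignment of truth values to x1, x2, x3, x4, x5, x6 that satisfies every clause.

x1=1, x2=1, x3=0, x4=1, x5=0, x6=1

Check each clause:
  1. (x1 || x4) — x1 is true.
  2. (x6 || x4) — x4 is true.
  3. (x3 || x2) — x2 is true.
  4. (x3 || x4 || x2) — x2 is true.
  5. (!x4 || x5 || x2) — x2 is true.
  6. (!x1 || !x5) — !x5 is true.
  7. (!x4 || !x2 || x1) — x1 is true.
  8. (x4 || !x3 || !x6) — x4 is true.
  9. (x1 || !x6) — x1 is true.
  10. (x4 || x3) — x4 is true.
  11. (!x4 || x6 || !x5) — !x5 is true.
  12. (!x6 || !x3) — !x3 is true.
  13. (!x5 || x4 || !x6) — !x5 is true.
  14. (!x5 || !x6 || x2) — x2 is true.
  15. (!x4 || !x5) — !x5 is true.
  16. (x4 || x2) — x2 is true.
  17. (x5 || x6) — x6 is true.
  18. (!x4 || x6 || !x2) — x6 is true.
  19. (x6 || x3 || x5) — x6 is true.
  20. (!x6 || x1 || !x3) — x1 is true.
  21. (!x3 || x5) — !x3 is true.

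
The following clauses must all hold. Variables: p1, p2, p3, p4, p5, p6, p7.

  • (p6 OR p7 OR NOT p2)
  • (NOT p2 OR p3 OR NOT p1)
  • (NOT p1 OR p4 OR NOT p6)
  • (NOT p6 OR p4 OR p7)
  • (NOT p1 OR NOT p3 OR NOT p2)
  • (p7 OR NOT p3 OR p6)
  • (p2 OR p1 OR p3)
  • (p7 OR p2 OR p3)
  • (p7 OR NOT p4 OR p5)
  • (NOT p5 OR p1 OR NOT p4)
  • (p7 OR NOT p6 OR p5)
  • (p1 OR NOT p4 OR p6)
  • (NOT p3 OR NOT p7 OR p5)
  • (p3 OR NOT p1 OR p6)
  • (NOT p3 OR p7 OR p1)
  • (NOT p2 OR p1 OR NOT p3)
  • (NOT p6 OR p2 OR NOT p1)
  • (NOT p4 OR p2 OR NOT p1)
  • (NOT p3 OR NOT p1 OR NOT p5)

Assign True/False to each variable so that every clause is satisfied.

Set p1 = False and propagate.
Set p2 = True and propagate.
  then p3 is forced to False.
For the remaining variables, p4 = False, p5 = True, p6 = False, p7 = True works.

p1 = F  p2 = T  p3 = F  p4 = F  p5 = T  p6 = F  p7 = T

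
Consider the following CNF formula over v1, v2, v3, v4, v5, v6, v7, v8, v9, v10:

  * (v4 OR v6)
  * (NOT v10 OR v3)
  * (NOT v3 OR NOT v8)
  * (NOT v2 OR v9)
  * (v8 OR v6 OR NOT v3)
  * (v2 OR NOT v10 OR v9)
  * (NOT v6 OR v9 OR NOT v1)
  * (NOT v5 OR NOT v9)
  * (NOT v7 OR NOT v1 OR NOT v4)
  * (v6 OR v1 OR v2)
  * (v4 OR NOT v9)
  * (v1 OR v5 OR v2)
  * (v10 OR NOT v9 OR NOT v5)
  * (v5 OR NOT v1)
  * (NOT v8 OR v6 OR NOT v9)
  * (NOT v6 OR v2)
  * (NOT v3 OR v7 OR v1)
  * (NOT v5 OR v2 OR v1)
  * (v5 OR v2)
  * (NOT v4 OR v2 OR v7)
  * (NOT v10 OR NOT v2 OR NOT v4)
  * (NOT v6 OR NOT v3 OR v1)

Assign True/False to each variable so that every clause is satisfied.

v1=False, v2=True, v3=False, v4=True, v5=False, v6=True, v7=False, v8=False, v9=True, v10=False

Set v1 = False and propagate.
Branch on v2: take v2 = True.
  then v9 is forced to True.
  then v5 is forced to False.
  then v4 is forced to True.
  then v10 is forced to False.
Set v3 = False and propagate.
The remaining clauses are satisfied by v6 = True, v7 = False, v8 = False.
Check each clause:
  1. (v6 OR v4) — v4 is true.
  2. (NOT v10 OR v3) — NOT v10 is true.
  3. (NOT v3 OR NOT v8) — NOT v8 is true.
  4. (NOT v2 OR v9) — v9 is true.
  5. (v6 OR NOT v3 OR v8) — NOT v3 is true.
  6. (NOT v10 OR v2 OR v9) — v9 is true.
  7. (NOT v1 OR NOT v6 OR v9) — v9 is true.
  8. (NOT v9 OR NOT v5) — NOT v5 is true.
  9. (NOT v4 OR NOT v7 OR NOT v1) — NOT v7 is true.
  10. (v6 OR v2 OR v1) — v2 is true.
  11. (v4 OR NOT v9) — v4 is true.
  12. (v1 OR v2 OR v5) — v2 is true.
  13. (NOT v5 OR v10 OR NOT v9) — NOT v5 is true.
  14. (NOT v1 OR v5) — NOT v1 is true.
  15. (NOT v9 OR v6 OR NOT v8) — NOT v8 is true.
  16. (NOT v6 OR v2) — v2 is true.
  17. (v1 OR NOT v3 OR v7) — NOT v3 is true.
  18. (v2 OR NOT v5 OR v1) — v2 is true.
  19. (v2 OR v5) — v2 is true.
  20. (v7 OR v2 OR NOT v4) — v2 is true.
  21. (NOT v4 OR NOT v10 OR NOT v2) — NOT v10 is true.
  22. (v1 OR NOT v3 OR NOT v6) — NOT v3 is true.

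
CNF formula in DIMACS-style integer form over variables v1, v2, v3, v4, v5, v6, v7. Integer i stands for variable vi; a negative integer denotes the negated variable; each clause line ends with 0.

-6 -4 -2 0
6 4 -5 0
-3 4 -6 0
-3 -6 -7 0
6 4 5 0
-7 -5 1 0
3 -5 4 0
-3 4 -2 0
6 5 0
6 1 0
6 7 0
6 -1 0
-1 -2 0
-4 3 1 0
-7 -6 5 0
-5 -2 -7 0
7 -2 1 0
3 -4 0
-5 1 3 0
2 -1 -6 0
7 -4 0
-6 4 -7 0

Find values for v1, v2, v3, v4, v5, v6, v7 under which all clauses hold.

v1=0, v2=0, v3=0, v4=0, v5=0, v6=1, v7=0

Branch on v1: take v1 = False.
  then v6 is forced to True.
Set v2 = False and propagate.
The remaining clauses are satisfied by v3 = False, v4 = False, v5 = False, v7 = False.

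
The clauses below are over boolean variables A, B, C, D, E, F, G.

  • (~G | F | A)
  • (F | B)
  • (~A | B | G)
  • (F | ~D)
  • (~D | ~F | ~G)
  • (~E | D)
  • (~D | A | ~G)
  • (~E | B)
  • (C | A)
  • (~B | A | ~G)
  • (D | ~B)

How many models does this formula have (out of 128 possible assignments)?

11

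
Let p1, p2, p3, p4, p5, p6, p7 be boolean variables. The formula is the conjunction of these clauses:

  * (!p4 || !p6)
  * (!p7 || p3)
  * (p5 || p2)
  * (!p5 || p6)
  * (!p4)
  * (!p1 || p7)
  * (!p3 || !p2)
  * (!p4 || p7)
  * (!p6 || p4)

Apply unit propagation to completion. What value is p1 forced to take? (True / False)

False

Unit clause (!p4) sets p4 = False.
(!p6 || p4): since p4 = False, the clause reduces to (!p6). p6 = False.
From (p6 || !p5) and p6 = False: p5 = False.
(p5 || p2): since p5 = False, the clause reduces to (p2). p2 = True.
(!p3 || !p2): since p2 = True, the clause reduces to (!p3). p3 = False.
(p3 || !p7): since p3 = False, the clause reduces to (!p7). p7 = False.
In (!p1 || p7), p7 is now false; !p1 must hold, so p1 = False.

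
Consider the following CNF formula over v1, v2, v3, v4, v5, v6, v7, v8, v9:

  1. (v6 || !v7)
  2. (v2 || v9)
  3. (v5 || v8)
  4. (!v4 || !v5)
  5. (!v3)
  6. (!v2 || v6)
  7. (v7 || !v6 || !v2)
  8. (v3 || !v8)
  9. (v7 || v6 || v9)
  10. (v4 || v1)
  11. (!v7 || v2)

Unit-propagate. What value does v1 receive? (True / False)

(!v3) is a unit clause: v3 = False.
(v3 || !v8): since v3 = False, the clause reduces to (!v8). v8 = False.
(v8 || v5): since v8 = False, the clause reduces to (v5). v5 = True.
In (!v4 || !v5), !v5 is now false; !v4 must hold, so v4 = False.
(v1 || v4) with v4 = False leaves only v1, so v1 = True.

True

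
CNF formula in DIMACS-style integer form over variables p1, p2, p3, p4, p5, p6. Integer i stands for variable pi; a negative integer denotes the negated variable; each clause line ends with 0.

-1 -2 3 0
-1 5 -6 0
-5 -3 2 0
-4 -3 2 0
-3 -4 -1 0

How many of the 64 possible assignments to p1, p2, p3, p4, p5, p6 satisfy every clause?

36

Split on p3, then p1.
  p3=T, p1=T: remaining (p2,p4,p5,p6) ∈ {(F,F,F,F); (T,F,F,F); (T,F,T,F); (T,F,T,T)} — 4.
  p3=T, p1=F: p6 free; 5 ways for (p2,p4,p5) × 2^1 = 10.
  p3=F, p1=T: p4 free; 3 ways for (p2,p5,p6) × 2^1 = 6.
  p3=F, p1=F: p2, p4, p5, p6 free → 2^4 = 16.
Total: 4 + 10 + 6 + 16 = 36.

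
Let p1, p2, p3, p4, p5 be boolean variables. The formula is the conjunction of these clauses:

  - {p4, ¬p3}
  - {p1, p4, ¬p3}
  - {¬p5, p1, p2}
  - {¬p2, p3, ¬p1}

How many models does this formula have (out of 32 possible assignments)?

Case analysis on p1 and p3:
  p1=1, p3=1: remaining (p2,p4,p5) ∈ {(0,1,0); (0,1,1); (1,1,0); (1,1,1)} — 4.
  p1=1, p3=0: remaining (p2,p4,p5) ∈ {(0,0,0); (0,0,1); (0,1,0); (0,1,1)} — 4.
  p1=0, p3=1: remaining (p2,p4,p5) ∈ {(0,1,0); (1,1,0); (1,1,1)} — 3.
  p1=0, p3=0: p4 free; 3 ways for (p2,p5) × 2^1 = 6.
Total: 4 + 4 + 3 + 6 = 17.

17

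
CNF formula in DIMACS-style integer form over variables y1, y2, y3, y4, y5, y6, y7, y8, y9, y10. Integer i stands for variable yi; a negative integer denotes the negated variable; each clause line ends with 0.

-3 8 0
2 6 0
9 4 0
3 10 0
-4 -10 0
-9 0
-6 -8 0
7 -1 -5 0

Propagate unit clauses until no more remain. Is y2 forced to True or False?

True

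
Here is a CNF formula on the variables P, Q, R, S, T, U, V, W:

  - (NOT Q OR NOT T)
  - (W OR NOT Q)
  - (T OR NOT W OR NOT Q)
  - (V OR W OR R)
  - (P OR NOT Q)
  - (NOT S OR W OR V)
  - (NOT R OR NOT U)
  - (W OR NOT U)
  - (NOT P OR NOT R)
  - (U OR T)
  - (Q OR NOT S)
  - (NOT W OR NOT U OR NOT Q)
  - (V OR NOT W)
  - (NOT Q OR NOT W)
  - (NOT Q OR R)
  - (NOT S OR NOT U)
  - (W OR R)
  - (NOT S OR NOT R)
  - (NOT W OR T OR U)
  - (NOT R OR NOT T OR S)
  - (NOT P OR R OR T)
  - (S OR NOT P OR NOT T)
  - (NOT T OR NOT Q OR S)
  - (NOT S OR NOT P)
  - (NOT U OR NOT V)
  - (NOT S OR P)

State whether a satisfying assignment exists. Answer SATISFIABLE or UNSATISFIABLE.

SATISFIABLE

Try P = False.
  then Q is forced to False.
  then S is forced to False.
Try R = False.
  then W is forced to True.
  then V is forced to True.
  then U is forced to False.
  then T is forced to True.
So P=F  Q=F  R=F  S=F  T=T  U=F  V=T  W=T is a satisfying assignment.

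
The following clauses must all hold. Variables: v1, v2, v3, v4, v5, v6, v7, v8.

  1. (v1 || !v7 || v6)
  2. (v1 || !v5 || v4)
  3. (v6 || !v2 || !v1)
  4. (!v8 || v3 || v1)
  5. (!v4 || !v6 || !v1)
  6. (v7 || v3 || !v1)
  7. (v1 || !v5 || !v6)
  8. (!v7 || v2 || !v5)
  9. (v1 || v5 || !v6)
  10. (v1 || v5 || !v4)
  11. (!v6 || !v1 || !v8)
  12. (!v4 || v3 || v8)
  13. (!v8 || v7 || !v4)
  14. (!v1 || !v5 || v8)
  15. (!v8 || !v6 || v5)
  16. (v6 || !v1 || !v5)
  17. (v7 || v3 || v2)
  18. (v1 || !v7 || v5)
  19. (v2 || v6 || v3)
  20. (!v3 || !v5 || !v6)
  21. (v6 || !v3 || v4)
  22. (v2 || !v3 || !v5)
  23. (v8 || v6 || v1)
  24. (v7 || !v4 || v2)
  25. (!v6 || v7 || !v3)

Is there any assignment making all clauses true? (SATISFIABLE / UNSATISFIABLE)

SATISFIABLE

Set v1 = True and propagate.
For the remaining variables, v2 = True, v3 = True, v4 = False, v5 = False, v6 = True, v7 = True, v8 = False works.
Every clause has at least one true literal under this assignment.
So v1 = True, v2 = True, v3 = True, v4 = False, v5 = False, v6 = True, v7 = True, v8 = False is a satisfying assignment.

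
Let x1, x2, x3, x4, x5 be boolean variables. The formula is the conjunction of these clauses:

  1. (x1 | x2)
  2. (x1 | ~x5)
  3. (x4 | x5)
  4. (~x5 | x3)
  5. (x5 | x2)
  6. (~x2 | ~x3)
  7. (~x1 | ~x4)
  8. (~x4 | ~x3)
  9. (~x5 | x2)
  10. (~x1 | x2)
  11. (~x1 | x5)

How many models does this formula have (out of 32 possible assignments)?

1

The models are:
  x1=F x2=T x3=F x4=T x5=F
That's 1 in total.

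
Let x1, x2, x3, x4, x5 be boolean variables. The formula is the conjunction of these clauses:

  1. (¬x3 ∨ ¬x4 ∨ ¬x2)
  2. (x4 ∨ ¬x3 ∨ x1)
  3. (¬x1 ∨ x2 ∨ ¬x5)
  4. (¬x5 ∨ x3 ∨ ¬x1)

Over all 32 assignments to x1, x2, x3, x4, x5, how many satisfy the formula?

Case analysis on x1 and x3:
  x1=1, x3=1: remaining (x2,x4,x5) ∈ {(0,0,0); (0,1,0); (1,0,0); (1,0,1)} — 4.
  x1=1, x3=0: remaining (x2,x4,x5) ∈ {(0,0,0); (0,1,0); (1,0,0); (1,1,0)} — 4.
  x1=0, x3=1: remaining (x2,x4,x5) ∈ {(0,1,0); (0,1,1)} — 2.
  x1=0, x3=0: x2, x4, x5 free → 2^3 = 8.
Total: 4 + 4 + 2 + 8 = 18.

18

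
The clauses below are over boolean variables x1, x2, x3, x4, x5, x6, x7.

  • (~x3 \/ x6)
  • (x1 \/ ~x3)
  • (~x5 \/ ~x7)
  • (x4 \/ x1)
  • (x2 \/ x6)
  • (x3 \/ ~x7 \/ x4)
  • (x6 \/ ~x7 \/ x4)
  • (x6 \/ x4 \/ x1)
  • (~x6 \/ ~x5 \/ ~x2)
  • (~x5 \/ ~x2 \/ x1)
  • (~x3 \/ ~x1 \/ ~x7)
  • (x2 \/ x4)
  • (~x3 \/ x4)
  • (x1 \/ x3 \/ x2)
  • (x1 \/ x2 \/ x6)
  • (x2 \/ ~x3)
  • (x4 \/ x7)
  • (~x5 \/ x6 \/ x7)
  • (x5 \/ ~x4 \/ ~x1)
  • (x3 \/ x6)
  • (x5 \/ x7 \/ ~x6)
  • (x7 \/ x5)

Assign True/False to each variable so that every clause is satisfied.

x1=False, x2=True, x3=False, x4=True, x5=False, x6=True, x7=True

Branch on x1: take x1 = False.
  then x3 is forced to False.
  then x4 is forced to True.
  then x2 is forced to True.
  then x5 is forced to False.
  then x6 is forced to True.
  then x7 is forced to True.
Every clause has at least one true literal under this assignment.
Check each clause:
  1. (~x3 \/ x6) — ~x3 is true.
  2. (~x3 \/ x1) — ~x3 is true.
  3. (~x7 \/ ~x5) — ~x5 is true.
  4. (x4 \/ x1) — x4 is true.
  5. (x2 \/ x6) — x2 is true.
  6. (~x7 \/ x3 \/ x4) — x4 is true.
  7. (~x7 \/ x6 \/ x4) — x4 is true.
  8. (x4 \/ x1 \/ x6) — x4 is true.
  9. (~x5 \/ ~x2 \/ ~x6) — ~x5 is true.
  10. (~x5 \/ x1 \/ ~x2) — ~x5 is true.
  11. (~x7 \/ ~x3 \/ ~x1) — ~x3 is true.
  12. (x2 \/ x4) — x2 is true.
  13. (x4 \/ ~x3) — x4 is true.
  14. (x3 \/ x1 \/ x2) — x2 is true.
  15. (x6 \/ x2 \/ x1) — x2 is true.
  16. (x2 \/ ~x3) — x2 is true.
  17. (x7 \/ x4) — x4 is true.
  18. (~x5 \/ x6 \/ x7) — ~x5 is true.
  19. (~x4 \/ x5 \/ ~x1) — ~x1 is true.
  20. (x6 \/ x3) — x6 is true.
  21. (~x6 \/ x7 \/ x5) — x7 is true.
  22. (x7 \/ x5) — x7 is true.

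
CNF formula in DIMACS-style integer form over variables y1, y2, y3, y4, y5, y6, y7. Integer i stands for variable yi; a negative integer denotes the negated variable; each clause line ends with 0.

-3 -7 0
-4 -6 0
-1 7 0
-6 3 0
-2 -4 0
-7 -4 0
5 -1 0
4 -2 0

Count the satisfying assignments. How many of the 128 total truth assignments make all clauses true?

13

Split on y4, then y7.
  y4=T, y7=T: a clause becomes empty — 0.
  y4=T, y7=F: remaining (y1,y2,y3,y5,y6) ∈ {(F,F,F,F,F); (F,F,F,T,F); (F,F,T,F,F); (F,F,T,T,F)} — 4.
  y4=F, y7=T: remaining (y1,y2,y3,y5,y6) ∈ {(F,F,F,F,F); (F,F,F,T,F); (T,F,F,T,F)} — 3.
  y4=F, y7=F: y5 free; 3 ways for (y1,y2,y3,y6) × 2^1 = 6.
Total: 0 + 4 + 3 + 6 = 13.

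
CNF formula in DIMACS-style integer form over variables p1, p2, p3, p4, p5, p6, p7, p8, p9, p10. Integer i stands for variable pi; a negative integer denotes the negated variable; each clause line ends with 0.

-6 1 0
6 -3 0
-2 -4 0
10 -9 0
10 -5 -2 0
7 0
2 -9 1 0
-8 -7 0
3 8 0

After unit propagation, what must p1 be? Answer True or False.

True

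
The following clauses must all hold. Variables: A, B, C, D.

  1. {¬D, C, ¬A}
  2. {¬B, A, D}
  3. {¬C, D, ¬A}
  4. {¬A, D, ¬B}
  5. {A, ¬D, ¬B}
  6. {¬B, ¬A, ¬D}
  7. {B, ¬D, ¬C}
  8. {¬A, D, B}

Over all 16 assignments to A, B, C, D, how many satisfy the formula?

The models are:
  A=0 B=0 C=0 D=0
  A=0 B=0 C=0 D=1
  A=0 B=0 C=1 D=0
Count: 3.

3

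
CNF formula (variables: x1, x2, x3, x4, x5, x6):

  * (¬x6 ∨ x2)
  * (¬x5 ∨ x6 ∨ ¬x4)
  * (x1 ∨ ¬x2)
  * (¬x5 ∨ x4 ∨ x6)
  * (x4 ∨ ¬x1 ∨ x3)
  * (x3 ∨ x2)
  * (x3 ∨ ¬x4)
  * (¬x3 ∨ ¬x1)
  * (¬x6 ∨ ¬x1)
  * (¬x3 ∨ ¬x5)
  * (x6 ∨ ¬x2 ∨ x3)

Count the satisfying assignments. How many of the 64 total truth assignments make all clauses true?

2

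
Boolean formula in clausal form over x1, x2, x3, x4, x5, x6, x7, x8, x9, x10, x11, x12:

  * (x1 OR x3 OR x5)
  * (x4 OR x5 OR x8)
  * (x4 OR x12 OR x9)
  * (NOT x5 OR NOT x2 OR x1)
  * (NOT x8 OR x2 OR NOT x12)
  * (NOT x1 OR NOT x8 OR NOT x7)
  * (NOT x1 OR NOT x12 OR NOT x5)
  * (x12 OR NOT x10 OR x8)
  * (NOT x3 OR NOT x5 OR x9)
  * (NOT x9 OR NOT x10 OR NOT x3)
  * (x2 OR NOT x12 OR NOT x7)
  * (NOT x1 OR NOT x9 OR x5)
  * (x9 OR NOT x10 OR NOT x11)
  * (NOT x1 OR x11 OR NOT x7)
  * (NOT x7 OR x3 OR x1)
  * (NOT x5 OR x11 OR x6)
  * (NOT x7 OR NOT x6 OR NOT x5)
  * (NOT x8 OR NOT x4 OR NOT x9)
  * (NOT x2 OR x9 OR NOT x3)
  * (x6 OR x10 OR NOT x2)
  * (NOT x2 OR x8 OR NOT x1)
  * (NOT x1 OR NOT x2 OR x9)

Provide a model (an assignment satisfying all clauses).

Branch on x1: take x1 = False.
Branch on x2: take x2 = False.
The remaining clauses are satisfied by x3 = True, x4 = True, x5 = False, x6 = True, x7 = True, x8 = False, x9 = False, x10 = False, x11 = True, x12 = False.
Every clause has at least one true literal under this assignment.

x1=0, x2=0, x3=1, x4=1, x5=0, x6=1, x7=1, x8=0, x9=0, x10=0, x11=1, x12=0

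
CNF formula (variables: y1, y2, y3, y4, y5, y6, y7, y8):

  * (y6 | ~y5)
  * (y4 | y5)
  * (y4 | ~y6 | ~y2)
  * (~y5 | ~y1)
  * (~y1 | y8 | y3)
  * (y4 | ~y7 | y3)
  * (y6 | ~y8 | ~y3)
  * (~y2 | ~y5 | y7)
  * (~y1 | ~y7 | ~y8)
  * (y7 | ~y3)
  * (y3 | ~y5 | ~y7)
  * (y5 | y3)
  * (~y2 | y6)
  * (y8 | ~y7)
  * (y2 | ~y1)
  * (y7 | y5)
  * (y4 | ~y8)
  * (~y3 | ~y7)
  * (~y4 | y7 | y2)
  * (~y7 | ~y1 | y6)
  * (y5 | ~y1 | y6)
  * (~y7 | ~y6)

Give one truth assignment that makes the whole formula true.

y1=F  y2=F  y3=F  y4=F  y5=T  y6=T  y7=F  y8=F

Check each clause:
  1. (y6 | ~y5) — y6 is true.
  2. (y5 | y4) — y5 is true.
  3. (~y2 | y4 | ~y6) — ~y2 is true.
  4. (~y5 | ~y1) — ~y1 is true.
  5. (y8 | y3 | ~y1) — ~y1 is true.
  6. (y4 | ~y7 | y3) — ~y7 is true.
  7. (y6 | ~y8 | ~y3) — ~y8 is true.
  8. (~y5 | y7 | ~y2) — ~y2 is true.
  9. (~y8 | ~y7 | ~y1) — ~y8 is true.
  10. (~y3 | y7) — ~y3 is true.
  11. (y3 | ~y7 | ~y5) — ~y7 is true.
  12. (y3 | y5) — y5 is true.
  13. (y6 | ~y2) — y6 is true.
  14. (y8 | ~y7) — ~y7 is true.
  15. (y2 | ~y1) — ~y1 is true.
  16. (y7 | y5) — y5 is true.
  17. (y4 | ~y8) — ~y8 is true.
  18. (~y3 | ~y7) — ~y7 is true.
  19. (y7 | ~y4 | y2) — ~y4 is true.
  20. (~y7 | y6 | ~y1) — ~y7 is true.
  21. (y5 | ~y1 | y6) — y5 is true.
  22. (~y6 | ~y7) — ~y7 is true.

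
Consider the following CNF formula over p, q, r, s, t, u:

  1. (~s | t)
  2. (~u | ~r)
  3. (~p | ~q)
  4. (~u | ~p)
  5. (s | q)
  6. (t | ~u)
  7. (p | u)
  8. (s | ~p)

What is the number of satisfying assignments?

The models are:
  p=F q=F r=F s=T t=T u=T
  p=F q=T r=F s=F t=T u=T
  p=F q=T r=F s=T t=T u=T
  p=T q=F r=F s=T t=T u=F
  p=T q=F r=T s=T t=T u=F
That's 5 in total.

5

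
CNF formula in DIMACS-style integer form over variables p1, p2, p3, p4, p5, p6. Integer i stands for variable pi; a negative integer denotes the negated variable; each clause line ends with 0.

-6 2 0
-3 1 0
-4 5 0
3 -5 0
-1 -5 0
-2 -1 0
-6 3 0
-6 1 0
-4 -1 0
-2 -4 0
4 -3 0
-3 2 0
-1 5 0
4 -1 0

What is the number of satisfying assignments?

Satisfying assignments:
  p1=0 p2=0 p3=0 p4=0 p5=0 p6=0
  p1=0 p2=1 p3=0 p4=0 p5=0 p6=0
That's 2 in total.

2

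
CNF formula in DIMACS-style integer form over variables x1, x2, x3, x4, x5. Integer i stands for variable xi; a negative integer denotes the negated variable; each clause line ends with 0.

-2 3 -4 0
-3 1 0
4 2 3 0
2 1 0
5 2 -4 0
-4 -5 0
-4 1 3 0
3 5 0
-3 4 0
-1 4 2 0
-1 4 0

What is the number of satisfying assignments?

2

Satisfying assignments:
  x1=0 x2=1 x3=0 x4=0 x5=1
  x1=1 x2=1 x3=1 x4=1 x5=0
Count: 2.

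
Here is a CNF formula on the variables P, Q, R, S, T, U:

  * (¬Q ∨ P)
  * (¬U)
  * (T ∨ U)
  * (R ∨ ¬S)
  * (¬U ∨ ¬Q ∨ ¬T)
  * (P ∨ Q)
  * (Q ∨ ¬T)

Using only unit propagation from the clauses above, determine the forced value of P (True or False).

True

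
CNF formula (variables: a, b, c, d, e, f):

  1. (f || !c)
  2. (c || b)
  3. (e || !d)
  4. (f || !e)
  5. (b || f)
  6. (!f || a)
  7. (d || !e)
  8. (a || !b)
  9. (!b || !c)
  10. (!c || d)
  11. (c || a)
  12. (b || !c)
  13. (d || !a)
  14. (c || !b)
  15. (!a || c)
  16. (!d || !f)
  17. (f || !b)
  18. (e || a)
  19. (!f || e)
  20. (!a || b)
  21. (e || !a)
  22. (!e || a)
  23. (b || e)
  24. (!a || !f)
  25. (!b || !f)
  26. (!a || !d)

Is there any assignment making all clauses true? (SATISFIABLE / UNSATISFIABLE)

UNSATISFIABLE

a = True:
  propagation gives d=True; an empty clause results — contradiction.
a = False:
  propagation gives f=False, c=False; an empty clause results — contradiction.
Every branch closes, so no satisfying assignment exists.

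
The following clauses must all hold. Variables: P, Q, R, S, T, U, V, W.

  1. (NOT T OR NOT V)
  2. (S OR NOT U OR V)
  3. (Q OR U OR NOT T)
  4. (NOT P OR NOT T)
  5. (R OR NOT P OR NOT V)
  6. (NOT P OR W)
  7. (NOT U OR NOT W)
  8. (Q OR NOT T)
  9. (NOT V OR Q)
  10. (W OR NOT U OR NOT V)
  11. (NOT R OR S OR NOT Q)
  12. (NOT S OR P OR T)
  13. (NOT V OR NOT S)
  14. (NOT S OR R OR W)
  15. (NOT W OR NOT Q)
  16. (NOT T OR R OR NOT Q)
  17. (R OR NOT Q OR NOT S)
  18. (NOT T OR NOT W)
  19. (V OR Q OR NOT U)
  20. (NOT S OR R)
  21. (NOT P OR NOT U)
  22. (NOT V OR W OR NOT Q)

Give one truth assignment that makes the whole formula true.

Try P = False.
Try Q = False.
  then T is forced to False.
  then V is forced to False.
  then S is forced to False.
  then U is forced to False.
R, W are now unconstrained; take R = False, W = True.
Every clause has at least one true literal under this assignment.

P=F, Q=F, R=F, S=F, T=F, U=F, V=F, W=T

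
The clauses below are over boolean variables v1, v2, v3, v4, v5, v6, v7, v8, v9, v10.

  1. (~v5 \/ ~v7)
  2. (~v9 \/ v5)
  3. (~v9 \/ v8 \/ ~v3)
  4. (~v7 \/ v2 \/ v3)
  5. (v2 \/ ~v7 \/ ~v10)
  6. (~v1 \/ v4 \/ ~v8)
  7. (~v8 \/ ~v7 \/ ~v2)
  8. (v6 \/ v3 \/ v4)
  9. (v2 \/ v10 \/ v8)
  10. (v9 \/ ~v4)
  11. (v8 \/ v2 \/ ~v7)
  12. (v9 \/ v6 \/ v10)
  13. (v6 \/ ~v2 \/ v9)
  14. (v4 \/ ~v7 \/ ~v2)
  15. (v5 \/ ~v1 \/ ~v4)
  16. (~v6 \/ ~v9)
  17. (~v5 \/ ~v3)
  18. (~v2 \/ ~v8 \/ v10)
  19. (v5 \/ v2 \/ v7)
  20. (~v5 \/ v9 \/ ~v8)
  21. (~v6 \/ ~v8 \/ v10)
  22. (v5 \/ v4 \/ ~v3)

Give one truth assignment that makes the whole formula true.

Set v1 = True and propagate.
Branch on v2: take v2 = True.
The remaining clauses are satisfied by v3 = False, v4 = False, v5 = False, v6 = True, v7 = False, v8 = False, v9 = False, v10 = True.

v1=1, v2=1, v3=0, v4=0, v5=0, v6=1, v7=0, v8=0, v9=0, v10=1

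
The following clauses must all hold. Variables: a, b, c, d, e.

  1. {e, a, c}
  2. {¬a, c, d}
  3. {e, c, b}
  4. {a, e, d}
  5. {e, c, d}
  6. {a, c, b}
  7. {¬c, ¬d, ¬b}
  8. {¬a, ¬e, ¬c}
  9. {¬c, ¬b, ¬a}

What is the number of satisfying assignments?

11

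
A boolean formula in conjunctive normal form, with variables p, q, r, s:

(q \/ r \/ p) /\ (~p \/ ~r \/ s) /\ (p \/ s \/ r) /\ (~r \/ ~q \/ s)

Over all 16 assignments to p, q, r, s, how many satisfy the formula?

Case analysis on r and p:
  r=1, p=1: remaining (q,s) ∈ {(0,1); (1,1)} — 2.
  r=1, p=0: remaining (q,s) ∈ {(0,0); (0,1); (1,1)} — 3.
  r=0, p=1: remaining (q,s) ∈ {(0,0); (0,1); (1,0); (1,1)} — 4.
  r=0, p=0: remaining (q,s) ∈ {(1,1)} — 1.
Total: 2 + 3 + 4 + 1 = 10.

10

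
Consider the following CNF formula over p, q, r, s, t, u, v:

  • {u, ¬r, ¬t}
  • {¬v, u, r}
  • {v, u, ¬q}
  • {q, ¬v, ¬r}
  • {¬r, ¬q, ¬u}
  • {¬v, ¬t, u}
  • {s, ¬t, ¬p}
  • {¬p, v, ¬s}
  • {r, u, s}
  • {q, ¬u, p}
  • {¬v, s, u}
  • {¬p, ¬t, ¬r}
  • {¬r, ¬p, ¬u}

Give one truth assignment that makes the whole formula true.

p=T  q=T  r=T  s=T  t=F  u=F  v=T

t occurs only negated in the remaining clauses — set t = False.
Set p = True and propagate.
The remaining clauses are satisfied by q = True, r = True, s = True, u = False, v = True.
Check each clause:
  1. {¬t, ¬r, u} — ¬t is true.
  2. {r, u, ¬v} — r is true.
  3. {¬q, v, u} — v is true.
  4. {¬r, ¬v, q} — q is true.
  5. {¬u, ¬q, ¬r} — ¬u is true.
  6. {u, ¬v, ¬t} — ¬t is true.
  7. {s, ¬t, ¬p} — ¬t is true.
  8. {¬s, ¬p, v} — v is true.
  9. {u, s, r} — r is true.
  10. {p, ¬u, q} — p is true.
  11. {¬v, u, s} — s is true.
  12. {¬t, ¬r, ¬p} — ¬t is true.
  13. {¬p, ¬r, ¬u} — ¬u is true.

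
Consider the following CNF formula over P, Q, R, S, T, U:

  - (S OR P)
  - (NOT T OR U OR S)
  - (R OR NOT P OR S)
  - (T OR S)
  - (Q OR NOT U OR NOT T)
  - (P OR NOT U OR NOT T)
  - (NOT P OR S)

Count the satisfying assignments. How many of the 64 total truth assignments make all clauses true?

26

Split on S, then P.
  S=T, P=T: R free; 7 ways for (Q,T,U) × 2^1 = 14.
  S=T, P=F: Q, R free; 3 ways for (T,U) × 2^2 = 12.
  S=F, P=T: a clause becomes empty — 0.
  S=F, P=F: a clause becomes empty — 0.
Total: 14 + 12 + 0 + 0 = 26.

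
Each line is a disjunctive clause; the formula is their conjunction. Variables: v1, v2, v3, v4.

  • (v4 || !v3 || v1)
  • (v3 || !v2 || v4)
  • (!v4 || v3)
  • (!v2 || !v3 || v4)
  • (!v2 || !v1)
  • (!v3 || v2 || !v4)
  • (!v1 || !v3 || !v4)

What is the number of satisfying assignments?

The models are:
  v1=0 v2=0 v3=0 v4=0
  v1=0 v2=1 v3=1 v4=1
  v1=1 v2=0 v3=0 v4=0
  v1=1 v2=0 v3=1 v4=0
That's 4 in total.

4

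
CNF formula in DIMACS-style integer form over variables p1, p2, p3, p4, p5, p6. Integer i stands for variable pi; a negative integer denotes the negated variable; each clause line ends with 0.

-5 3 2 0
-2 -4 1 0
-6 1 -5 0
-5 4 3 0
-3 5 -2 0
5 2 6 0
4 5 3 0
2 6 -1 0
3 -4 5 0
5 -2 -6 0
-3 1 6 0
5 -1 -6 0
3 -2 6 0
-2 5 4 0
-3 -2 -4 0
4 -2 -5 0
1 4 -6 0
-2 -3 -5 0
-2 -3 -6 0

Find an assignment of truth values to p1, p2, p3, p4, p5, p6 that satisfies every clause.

Try p1 = True.
Set p2 = False and propagate.
  then p6 is forced to True.
  then p5 is forced to True.
  then p3 is forced to True.
p4 is now unconstrained; take p4 = True.

p1=T, p2=F, p3=T, p4=T, p5=T, p6=T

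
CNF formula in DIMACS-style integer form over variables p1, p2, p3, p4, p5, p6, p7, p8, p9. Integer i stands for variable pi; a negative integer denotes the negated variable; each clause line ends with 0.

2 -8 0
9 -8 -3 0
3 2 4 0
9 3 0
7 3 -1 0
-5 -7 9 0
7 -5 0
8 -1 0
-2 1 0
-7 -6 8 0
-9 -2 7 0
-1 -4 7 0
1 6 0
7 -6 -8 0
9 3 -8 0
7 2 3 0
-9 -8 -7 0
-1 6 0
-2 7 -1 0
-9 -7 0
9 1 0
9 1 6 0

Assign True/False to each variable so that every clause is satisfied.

p1=False, p2=False, p3=True, p4=True, p5=False, p6=True, p7=False, p8=False, p9=True

Pure literal: p5 appears only negated; assign p5 = False.
Branch on p1: take p1 = False.
  then p2 is forced to False.
  then p8 is forced to False.
  then p6 is forced to True.
  then p7 is forced to False.
  then p3 is forced to True.
  then p9 is forced to True.
p4 is now unconstrained; take p4 = True.
Every clause has at least one true literal under this assignment.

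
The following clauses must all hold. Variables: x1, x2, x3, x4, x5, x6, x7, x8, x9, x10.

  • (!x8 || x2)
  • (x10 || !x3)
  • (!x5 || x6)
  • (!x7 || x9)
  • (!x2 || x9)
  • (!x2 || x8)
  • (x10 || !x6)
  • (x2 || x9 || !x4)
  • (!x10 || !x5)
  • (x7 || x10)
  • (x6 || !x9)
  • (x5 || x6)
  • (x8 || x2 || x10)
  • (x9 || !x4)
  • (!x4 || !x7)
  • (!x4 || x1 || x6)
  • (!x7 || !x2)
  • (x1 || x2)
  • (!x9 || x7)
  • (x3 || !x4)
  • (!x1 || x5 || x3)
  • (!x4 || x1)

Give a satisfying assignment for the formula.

x1=1, x2=0, x3=1, x4=0, x5=0, x6=1, x7=0, x8=0, x9=0, x10=1

Check each clause:
  1. (!x8 || x2) — !x8 is true.
  2. (!x3 || x10) — x10 is true.
  3. (!x5 || x6) — !x5 is true.
  4. (x9 || !x7) — !x7 is true.
  5. (!x2 || x9) — !x2 is true.
  6. (x8 || !x2) — !x2 is true.
  7. (x10 || !x6) — x10 is true.
  8. (x2 || !x4 || x9) — !x4 is true.
  9. (!x10 || !x5) — !x5 is true.
  10. (x10 || x7) — x10 is true.
  11. (!x9 || x6) — x6 is true.
  12. (x5 || x6) — x6 is true.
  13. (x2 || x10 || x8) — x10 is true.
  14. (x9 || !x4) — !x4 is true.
  15. (!x7 || !x4) — !x7 is true.
  16. (x6 || !x4 || x1) — x1 is true.
  17. (!x7 || !x2) — !x7 is true.
  18. (x1 || x2) — x1 is true.
  19. (!x9 || x7) — !x9 is true.
  20. (!x4 || x3) — x3 is true.
  21. (x5 || !x1 || x3) — x3 is true.
  22. (!x4 || x1) — x1 is true.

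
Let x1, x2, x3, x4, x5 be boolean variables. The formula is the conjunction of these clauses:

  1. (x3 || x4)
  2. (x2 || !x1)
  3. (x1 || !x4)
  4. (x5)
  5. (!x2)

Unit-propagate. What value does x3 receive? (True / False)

(x5) stands alone — x5 = True.
Unit clause (!x2) sets x2 = False.
(!x1 || x2): since x2 = False, the clause reduces to (!x1). x1 = False.
(!x4 || x1): since x1 = False, the clause reduces to (!x4). x4 = False.
In (x3 || x4), x4 is now false; x3 must hold, so x3 = True.

True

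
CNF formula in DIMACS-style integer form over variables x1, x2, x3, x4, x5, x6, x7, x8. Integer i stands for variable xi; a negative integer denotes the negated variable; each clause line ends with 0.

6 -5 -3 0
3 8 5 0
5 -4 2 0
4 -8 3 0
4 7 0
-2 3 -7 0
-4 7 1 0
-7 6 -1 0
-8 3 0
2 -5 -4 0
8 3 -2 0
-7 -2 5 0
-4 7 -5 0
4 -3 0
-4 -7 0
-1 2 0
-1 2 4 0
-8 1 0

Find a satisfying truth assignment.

x1=F, x2=F, x3=F, x4=F, x5=T, x6=T, x7=T, x8=F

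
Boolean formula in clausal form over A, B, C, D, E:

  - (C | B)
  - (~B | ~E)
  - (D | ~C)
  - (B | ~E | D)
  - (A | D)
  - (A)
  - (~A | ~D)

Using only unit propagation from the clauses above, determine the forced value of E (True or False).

False

(A) stands alone — A = True.
(~D | ~A) with A = True leaves only ~D, so D = False.
(D | ~C) with D = False leaves only ~C, so C = False.
(C | B) with C = False leaves only B, so B = True.
(~B | ~E) with B = True leaves only ~E, so E = False.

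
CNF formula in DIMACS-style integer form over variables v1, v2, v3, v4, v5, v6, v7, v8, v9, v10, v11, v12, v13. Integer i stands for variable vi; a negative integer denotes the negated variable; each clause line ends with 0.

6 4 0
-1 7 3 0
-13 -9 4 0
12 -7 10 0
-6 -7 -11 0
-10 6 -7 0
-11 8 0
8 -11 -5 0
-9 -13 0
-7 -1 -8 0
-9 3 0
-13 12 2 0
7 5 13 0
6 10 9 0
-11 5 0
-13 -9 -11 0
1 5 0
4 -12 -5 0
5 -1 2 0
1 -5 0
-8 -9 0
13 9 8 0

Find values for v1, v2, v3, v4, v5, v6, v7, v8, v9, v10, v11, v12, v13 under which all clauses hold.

v1 = T, v2 = T, v3 = T, v4 = F, v5 = F, v6 = T, v7 = F, v8 = T, v9 = F, v10 = T, v11 = F, v12 = T, v13 = T

Check each clause:
  1. (v4 \/ v6) — v6 is true.
  2. (~v1 \/ v7 \/ v3) — v3 is true.
  3. (~v9 \/ v4 \/ ~v13) — ~v9 is true.
  4. (v10 \/ ~v7 \/ v12) — ~v7 is true.
  5. (~v11 \/ ~v7 \/ ~v6) — ~v7 is true.
  6. (~v7 \/ v6 \/ ~v10) — ~v7 is true.
  7. (~v11 \/ v8) — v8 is true.
  8. (v8 \/ ~v11 \/ ~v5) — v8 is true.
  9. (~v9 \/ ~v13) — ~v9 is true.
  10. (~v1 \/ ~v7 \/ ~v8) — ~v7 is true.
  11. (~v9 \/ v3) — v3 is true.
  12. (~v13 \/ v12 \/ v2) — v2 is true.
  13. (v7 \/ v13 \/ v5) — v13 is true.
  14. (v6 \/ v10 \/ v9) — v10 is true.
  15. (v5 \/ ~v11) — ~v11 is true.
  16. (~v11 \/ ~v9 \/ ~v13) — ~v11 is true.
  17. (v5 \/ v1) — v1 is true.
  18. (~v12 \/ v4 \/ ~v5) — ~v5 is true.
  19. (v5 \/ ~v1 \/ v2) — v2 is true.
  20. (v1 \/ ~v5) — v1 is true.
  21. (~v9 \/ ~v8) — ~v9 is true.
  22. (v13 \/ v8 \/ v9) — v8 is true.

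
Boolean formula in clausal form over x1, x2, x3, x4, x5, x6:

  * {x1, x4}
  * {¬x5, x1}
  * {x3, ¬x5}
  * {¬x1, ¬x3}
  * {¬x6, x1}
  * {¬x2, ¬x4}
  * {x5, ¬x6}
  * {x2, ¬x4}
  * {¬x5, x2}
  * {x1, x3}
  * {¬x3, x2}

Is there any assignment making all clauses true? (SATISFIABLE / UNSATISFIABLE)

Pure literal: x6 appears only negated; assign x6 = False.
Branch on x1: take x1 = True.
  then x3 is forced to False.
  then x5 is forced to False.
For the remaining variables, x2 = False, x4 = False works.
So x1=True  x2=False  x3=False  x4=False  x5=False  x6=False is a satisfying assignment.

SATISFIABLE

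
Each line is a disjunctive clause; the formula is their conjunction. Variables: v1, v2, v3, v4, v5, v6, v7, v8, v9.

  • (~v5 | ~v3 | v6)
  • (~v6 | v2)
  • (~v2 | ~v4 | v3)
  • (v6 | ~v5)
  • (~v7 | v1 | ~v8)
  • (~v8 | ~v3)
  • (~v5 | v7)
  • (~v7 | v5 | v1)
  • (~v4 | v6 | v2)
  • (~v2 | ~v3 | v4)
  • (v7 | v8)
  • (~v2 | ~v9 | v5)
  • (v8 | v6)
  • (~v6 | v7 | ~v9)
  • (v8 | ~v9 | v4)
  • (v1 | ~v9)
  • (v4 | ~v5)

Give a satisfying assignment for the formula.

v1 = False, v2 = True, v3 = False, v4 = False, v5 = False, v6 = False, v7 = False, v8 = True, v9 = False

Check each clause:
  1. (~v3 | v6 | ~v5) — ~v5 is true.
  2. (~v6 | v2) — v2 is true.
  3. (~v2 | v3 | ~v4) — ~v4 is true.
  4. (v6 | ~v5) — ~v5 is true.
  5. (~v8 | v1 | ~v7) — ~v7 is true.
  6. (~v3 | ~v8) — ~v3 is true.
  7. (~v5 | v7) — ~v5 is true.
  8. (v1 | ~v7 | v5) — ~v7 is true.
  9. (v2 | ~v4 | v6) — v2 is true.
  10. (~v3 | ~v2 | v4) — ~v3 is true.
  11. (v7 | v8) — v8 is true.
  12. (~v9 | v5 | ~v2) — ~v9 is true.
  13. (v6 | v8) — v8 is true.
  14. (~v9 | ~v6 | v7) — ~v6 is true.
  15. (v8 | v4 | ~v9) — v8 is true.
  16. (v1 | ~v9) — ~v9 is true.
  17. (v4 | ~v5) — ~v5 is true.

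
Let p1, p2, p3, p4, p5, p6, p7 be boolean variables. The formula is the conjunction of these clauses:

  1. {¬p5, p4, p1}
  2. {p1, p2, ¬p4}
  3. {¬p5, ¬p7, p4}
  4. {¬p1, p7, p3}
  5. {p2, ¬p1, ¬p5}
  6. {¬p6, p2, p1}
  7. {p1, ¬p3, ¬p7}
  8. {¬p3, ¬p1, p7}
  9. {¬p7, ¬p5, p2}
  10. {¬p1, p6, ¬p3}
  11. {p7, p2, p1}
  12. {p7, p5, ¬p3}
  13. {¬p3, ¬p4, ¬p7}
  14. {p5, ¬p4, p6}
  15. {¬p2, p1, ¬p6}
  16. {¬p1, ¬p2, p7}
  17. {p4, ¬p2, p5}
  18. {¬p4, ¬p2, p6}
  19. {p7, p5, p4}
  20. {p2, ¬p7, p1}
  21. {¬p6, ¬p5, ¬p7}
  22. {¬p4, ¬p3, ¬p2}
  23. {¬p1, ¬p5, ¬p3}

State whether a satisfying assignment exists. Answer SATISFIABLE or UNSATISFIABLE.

Try p1 = True.
Branch on p2: take p2 = True.
  then p7 is forced to True.
For the remaining variables, p3 = False, p4 = True, p5 = False, p6 = True works.
So p1=T, p2=T, p3=F, p4=T, p5=F, p6=T, p7=T is a satisfying assignment.

SATISFIABLE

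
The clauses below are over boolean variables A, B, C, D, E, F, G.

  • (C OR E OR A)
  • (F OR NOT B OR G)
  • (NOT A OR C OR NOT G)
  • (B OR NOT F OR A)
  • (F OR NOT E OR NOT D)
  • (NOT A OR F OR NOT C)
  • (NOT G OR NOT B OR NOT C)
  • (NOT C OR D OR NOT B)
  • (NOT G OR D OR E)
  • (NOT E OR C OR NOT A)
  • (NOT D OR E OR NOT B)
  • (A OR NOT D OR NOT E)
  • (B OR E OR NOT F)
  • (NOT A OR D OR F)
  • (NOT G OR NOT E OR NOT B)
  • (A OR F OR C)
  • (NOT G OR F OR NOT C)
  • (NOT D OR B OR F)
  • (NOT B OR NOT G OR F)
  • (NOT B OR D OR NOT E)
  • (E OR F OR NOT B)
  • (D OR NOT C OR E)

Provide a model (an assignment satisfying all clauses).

A=True, B=False, C=True, D=False, E=True, F=True, G=True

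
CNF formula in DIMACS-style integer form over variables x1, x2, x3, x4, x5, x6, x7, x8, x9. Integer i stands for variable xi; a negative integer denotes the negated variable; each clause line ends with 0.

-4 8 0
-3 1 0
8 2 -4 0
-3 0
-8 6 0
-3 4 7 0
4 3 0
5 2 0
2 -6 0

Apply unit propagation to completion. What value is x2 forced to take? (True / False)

Unit clause (~x3) sets x3 = False.
From (x3 \/ x4) and x3 = False: x4 = True.
(x8 \/ ~x4) with x4 = True leaves only x8, so x8 = True.
(x6 \/ ~x8) with x8 = True leaves only x6, so x6 = True.
In (~x6 \/ x2), ~x6 is now false; x2 must hold, so x2 = True.

True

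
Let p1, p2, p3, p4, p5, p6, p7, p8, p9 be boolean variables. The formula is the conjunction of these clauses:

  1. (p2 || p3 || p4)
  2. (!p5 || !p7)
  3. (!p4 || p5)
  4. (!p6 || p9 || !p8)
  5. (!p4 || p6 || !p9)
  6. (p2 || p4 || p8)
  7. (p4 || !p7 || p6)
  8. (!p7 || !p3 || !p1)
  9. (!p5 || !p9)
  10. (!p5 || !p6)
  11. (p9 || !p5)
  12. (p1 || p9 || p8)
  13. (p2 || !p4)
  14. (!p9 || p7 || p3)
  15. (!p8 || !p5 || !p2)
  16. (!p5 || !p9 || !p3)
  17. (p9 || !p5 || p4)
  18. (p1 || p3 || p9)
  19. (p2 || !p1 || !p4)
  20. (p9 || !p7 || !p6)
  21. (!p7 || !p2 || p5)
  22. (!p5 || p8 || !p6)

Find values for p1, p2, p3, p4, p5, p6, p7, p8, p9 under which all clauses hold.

Set p1 = True and propagate.
Branch on p2: take p2 = False.
  then p4 is forced to False.
  then p3 is forced to True.
  then p8 is forced to True.
  then p7 is forced to False.
Branch on p5: take p5 = False.
For the remaining variables, p6 = False, p9 = False works.

p1=1, p2=0, p3=1, p4=0, p5=0, p6=0, p7=0, p8=1, p9=0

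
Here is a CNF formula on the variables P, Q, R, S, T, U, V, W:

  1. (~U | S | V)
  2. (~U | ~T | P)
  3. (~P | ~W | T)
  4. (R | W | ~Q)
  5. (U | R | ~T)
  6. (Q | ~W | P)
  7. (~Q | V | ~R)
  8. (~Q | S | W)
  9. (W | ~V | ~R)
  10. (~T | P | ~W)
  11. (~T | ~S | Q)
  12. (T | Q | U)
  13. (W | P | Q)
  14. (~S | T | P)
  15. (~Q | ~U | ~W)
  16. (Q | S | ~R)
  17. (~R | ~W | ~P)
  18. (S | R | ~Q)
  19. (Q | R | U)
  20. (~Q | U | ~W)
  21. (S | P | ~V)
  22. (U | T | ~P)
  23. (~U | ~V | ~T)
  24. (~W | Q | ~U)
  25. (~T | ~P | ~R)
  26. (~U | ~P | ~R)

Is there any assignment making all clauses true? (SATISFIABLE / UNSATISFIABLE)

Branch on P: take P = True.
Try Q = False.
The remaining clauses are satisfied by R = False, S = True, T = False, U = True, V = False, W = False.
Every clause has at least one true literal under this assignment.
So P = 1, Q = 0, R = 0, S = 1, T = 0, U = 1, V = 0, W = 0 is a satisfying assignment.

SATISFIABLE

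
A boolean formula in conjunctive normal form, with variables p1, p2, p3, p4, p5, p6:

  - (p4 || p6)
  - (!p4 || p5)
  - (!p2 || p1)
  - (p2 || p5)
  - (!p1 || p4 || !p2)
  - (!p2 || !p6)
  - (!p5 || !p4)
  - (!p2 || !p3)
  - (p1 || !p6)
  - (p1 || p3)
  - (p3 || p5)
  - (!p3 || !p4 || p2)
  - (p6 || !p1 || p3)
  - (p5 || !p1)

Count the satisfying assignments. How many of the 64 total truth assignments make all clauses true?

2

The models are:
  p1=T p2=F p3=F p4=F p5=T p6=T
  p1=T p2=F p3=T p4=F p5=T p6=T
That's 2 in total.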